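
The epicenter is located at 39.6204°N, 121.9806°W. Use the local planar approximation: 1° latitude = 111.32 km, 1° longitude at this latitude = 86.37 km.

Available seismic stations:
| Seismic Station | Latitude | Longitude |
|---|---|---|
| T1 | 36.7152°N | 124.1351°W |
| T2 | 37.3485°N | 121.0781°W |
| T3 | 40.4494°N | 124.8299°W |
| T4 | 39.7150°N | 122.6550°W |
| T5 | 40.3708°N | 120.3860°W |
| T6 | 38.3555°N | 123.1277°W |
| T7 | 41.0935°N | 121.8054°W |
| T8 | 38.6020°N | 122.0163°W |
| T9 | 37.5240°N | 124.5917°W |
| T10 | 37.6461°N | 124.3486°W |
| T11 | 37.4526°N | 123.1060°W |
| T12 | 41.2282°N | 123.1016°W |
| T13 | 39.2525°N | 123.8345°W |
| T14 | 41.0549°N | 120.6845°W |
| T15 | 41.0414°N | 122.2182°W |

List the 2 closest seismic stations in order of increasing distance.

Distances from 39.6204°N, 121.9806°W:
T1: 373.1210 km
T2: 264.6478 km
T3: 262.8282 km
T4: 59.1922 km
T5: 161.0787 km
T6: 172.1713 km
T7: 164.6822 km
T8: 113.4102 km
T9: 324.5331 km
T10: 300.2215 km
T11: 260.1597 km
T12: 203.4901 km
T13: 165.2759 km
T14: 195.0178 km
T15: 159.5113 km
Sorted: T4 (59.1922 km) < T8 (113.4102 km) < T15 (159.5113 km) < T5 (161.0787 km) < …

T4, T8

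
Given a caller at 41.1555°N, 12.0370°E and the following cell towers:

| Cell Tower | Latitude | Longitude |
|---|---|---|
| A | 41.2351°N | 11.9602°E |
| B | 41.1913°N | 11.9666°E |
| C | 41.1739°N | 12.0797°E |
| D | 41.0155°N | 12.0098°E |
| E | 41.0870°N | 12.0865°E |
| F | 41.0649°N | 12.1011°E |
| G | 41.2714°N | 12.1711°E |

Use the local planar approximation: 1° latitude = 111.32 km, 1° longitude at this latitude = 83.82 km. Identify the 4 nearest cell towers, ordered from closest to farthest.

C, B, E, A

Distances from 41.1555°N, 12.0370°E:
A: √((0.0796·111.32)² + (-0.0768·83.82)²) = √(78.518597 + 41.439810) = 10.9526 km
B: √((0.0358·111.32)² + (-0.0704·83.82)²) = √(15.882265 + 34.820951) = 7.1206 km
C: √((0.0184·111.32)² + (0.0427·83.82)²) = √(4.195484 + 12.810057) = 4.1238 km
D: √((-0.1400·111.32)² + (-0.0272·83.82)²) = √(242.885991 + 5.197962) = 15.7507 km
E: √((-0.0685·111.32)² + (0.0495·83.82)²) = √(58.147030 + 17.214948) = 8.6811 km
F: √((-0.0906·111.32)² + (0.0641·83.82)²) = √(101.719166 + 28.867646) = 11.4275 km
G: √((0.1159·111.32)² + (0.1341·83.82)²) = √(166.461294 + 126.343490) = 17.1115 km
Sorted: C (4.1238 km) < B (7.1206 km) < E (8.6811 km) < A (10.9526 km) < F (11.4275 km) < D (15.7507 km) < …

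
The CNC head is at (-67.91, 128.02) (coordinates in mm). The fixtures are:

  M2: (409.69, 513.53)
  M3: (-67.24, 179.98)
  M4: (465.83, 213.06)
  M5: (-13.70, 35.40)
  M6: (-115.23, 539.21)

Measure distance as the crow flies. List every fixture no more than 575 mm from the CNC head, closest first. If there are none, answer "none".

M3, M5, M6, M4

Distances from (-67.91, 128.02):
M2: 613.77 mm
M3: 51.96 mm
M4: 540.47 mm
M5: 107.32 mm
M6: 413.90 mm
Threshold 575 mm: M3 (51.96 mm), M5 (107.32 mm), M6 (413.90 mm), M4 (540.47 mm) are within range.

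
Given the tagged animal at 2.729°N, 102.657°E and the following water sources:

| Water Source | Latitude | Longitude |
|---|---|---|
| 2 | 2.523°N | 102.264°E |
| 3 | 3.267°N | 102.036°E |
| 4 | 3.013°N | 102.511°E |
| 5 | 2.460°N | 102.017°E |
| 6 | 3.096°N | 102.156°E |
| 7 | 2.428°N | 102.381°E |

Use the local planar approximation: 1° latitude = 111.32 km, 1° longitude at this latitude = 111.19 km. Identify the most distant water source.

3

Distances from 2.729°N, 102.657°E:
2: 49.349 km
3: 91.403 km
4: 35.539 km
5: 77.205 km
6: 69.082 km
7: 45.437 km
Maximum: 3 at 91.403 km.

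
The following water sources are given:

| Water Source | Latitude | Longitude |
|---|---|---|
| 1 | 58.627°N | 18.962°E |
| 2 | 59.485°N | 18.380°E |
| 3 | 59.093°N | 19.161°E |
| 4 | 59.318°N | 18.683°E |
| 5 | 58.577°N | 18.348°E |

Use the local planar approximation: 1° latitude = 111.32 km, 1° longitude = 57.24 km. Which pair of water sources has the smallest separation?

2 and 4

Pairwise distances:
1–2: 101.156 km
1–3: 53.111 km
1–4: 78.562 km
1–5: 35.583 km
2–3: 62.472 km
2–4: 25.425 km
2–5: 101.095 km
3–4: 37.094 km
3–5: 73.926 km
4–5: 84.688 km
Closest pair: 2–4 at 25.425 km.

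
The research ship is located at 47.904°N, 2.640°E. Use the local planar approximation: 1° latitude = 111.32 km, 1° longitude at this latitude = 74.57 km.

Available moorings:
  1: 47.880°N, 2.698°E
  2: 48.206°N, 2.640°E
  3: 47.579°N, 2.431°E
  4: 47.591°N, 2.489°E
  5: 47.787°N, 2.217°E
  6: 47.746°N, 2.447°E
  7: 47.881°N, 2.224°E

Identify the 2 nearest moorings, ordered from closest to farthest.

1, 6

Distances from 47.904°N, 2.640°E:
1: √((-0.024·111.32)² + (0.058·74.57)²) = √(7.13787 + 18.70614) = 5.084 km
2: √((0.302·111.32)² + (0.000·74.57)²) = √(1130.21296 + 0.00000) = 33.619 km
3: √((-0.325·111.32)² + (-0.209·74.57)²) = √(1308.92004 + 242.89628) = 39.393 km
4: √((-0.313·111.32)² + (-0.151·74.57)²) = √(1214.04580 + 126.78918) = 36.617 km
5: √((-0.117·111.32)² + (-0.423·74.57)²) = √(169.63604 + 994.96779) = 34.126 km
6: √((-0.158·111.32)² + (-0.193·74.57)²) = √(309.35744 + 207.12995) = 22.726 km
7: √((-0.023·111.32)² + (-0.416·74.57)²) = √(6.55544 + 962.30989) = 31.127 km
Sorted: 1 (5.084 km) < 6 (22.726 km) < 7 (31.127 km) < 2 (33.619 km) < …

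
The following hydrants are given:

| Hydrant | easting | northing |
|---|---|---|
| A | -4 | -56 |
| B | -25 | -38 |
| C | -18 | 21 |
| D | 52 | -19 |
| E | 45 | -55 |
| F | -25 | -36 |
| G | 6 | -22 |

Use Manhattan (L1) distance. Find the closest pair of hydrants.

Pairwise distances:
B–F: 2
A–B: 39
A–F: 41
D–E: 43
A–G: 44
F–G: 45
B–G: 47
D–G: 49
A–E: 50
C–F: 64
B–C: 66
C–G: 67
E–G: 72
B–E: 87
E–F: 89
A–C: 91
A–D: 93
D–F: 94
B–D: 96
C–D: 110
C–E: 139
Closest pair: B–F at 2.

B and F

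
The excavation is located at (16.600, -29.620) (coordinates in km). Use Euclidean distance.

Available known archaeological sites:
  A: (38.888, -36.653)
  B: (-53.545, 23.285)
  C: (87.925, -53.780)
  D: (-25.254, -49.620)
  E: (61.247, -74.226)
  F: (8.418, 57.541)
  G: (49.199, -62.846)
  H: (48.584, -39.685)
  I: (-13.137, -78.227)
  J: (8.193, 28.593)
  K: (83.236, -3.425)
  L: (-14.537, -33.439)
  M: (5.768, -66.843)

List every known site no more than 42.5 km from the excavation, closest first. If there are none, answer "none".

Distances from (16.600, -29.620):
A: 23.371 km
B: 87.859 km
C: 75.306 km
D: 46.387 km
E: 63.111 km
F: 87.544 km
G: 46.547 km
H: 33.530 km
I: 56.982 km
J: 58.817 km
K: 71.600 km
L: 31.370 km
M: 38.767 km
Threshold 42.5 km: A (23.371 km), L (31.370 km), H (33.530 km), M (38.767 km) are within range.

A, L, H, M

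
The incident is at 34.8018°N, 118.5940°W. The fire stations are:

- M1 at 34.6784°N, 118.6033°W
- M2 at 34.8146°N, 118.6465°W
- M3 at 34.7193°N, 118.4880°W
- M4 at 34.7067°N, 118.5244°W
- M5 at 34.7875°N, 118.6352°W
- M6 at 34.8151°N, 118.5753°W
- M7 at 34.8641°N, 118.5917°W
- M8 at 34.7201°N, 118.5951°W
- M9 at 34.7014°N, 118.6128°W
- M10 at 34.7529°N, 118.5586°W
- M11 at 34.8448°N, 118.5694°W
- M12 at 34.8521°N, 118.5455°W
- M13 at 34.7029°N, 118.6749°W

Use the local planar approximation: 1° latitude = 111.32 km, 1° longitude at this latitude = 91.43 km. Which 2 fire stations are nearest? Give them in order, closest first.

Distances from 34.8018°N, 118.5940°W:
M1: √((-0.1234·111.32)² + (-0.0093·91.43)²) = √(188.702092 + 0.723008) = 13.7632 km
M2: √((0.0128·111.32)² + (-0.0525·91.43)²) = √(2.030329 + 23.040720) = 5.0071 km
M3: √((-0.0825·111.32)² + (0.1060·91.43)²) = √(84.344019 + 93.926723) = 13.3518 km
M4: √((-0.0951·111.32)² + (0.0696·91.43)²) = √(112.074660 + 40.494489) = 12.3519 km
M5: √((-0.0143·111.32)² + (-0.0412·91.43)²) = √(2.534069 + 14.189656) = 4.0895 km
M6: √((0.0133·111.32)² + (0.0187·91.43)²) = √(2.192046 + 2.923214) = 2.2617 km
M7: √((0.0623·111.32)² + (0.0023·91.43)²) = √(48.097498 + 0.044221) = 6.9384 km
M8: √((-0.0817·111.32)² + (-0.0011·91.43)²) = √(82.716187 + 0.010115) = 9.0954 km
M9: √((-0.1004·111.32)² + (-0.0188·91.43)²) = √(124.914778 + 2.954562) = 11.3079 km
M10: √((-0.0489·111.32)² + (0.0354·91.43)²) = √(29.632215 + 10.475722) = 6.3331 km
M11: √((0.0430·111.32)² + (0.0246·91.43)²) = √(22.913071 + 5.058802) = 5.2888 km
M12: √((0.0503·111.32)² + (0.0485·91.43)²) = √(31.353236 + 19.663504) = 7.1426 km
M13: √((-0.0989·111.32)² + (-0.0809·91.43)²) = √(121.210147 + 54.710979) = 13.2635 km
Sorted: M6 (2.2617 km) < M5 (4.0895 km) < M2 (5.0071 km) < M11 (5.2888 km) < …

M6, M5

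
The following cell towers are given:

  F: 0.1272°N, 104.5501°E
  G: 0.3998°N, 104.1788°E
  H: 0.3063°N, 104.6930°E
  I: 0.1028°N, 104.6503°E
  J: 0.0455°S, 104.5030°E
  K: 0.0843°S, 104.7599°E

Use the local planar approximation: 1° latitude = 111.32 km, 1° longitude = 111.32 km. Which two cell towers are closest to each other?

Pairwise distances:
F–G: √((0.2726·111.32)² + (-0.3713·111.32)²) = √(920.869520 + 1708.426478) = 51.2767 km
F–H: √((0.1791·111.32)² + (0.1429·111.32)²) = √(397.500397 + 253.052629) = 25.5059 km
F–I: √((-0.0244·111.32)² + (0.1002·111.32)²) = √(7.377786 + 124.417605) = 11.4802 km
F–J: √((-0.1727·111.32)² + (-0.0471·111.32)²) = √(369.599241 + 27.490853) = 19.9271 km
F–K: √((-0.2115·111.32)² + (0.2098·111.32)²) = √(554.328412 + 545.453036) = 33.1630 km
G–H: √((-0.0935·111.32)² + (0.5142·111.32)²) = √(108.335207 + 3276.502774) = 58.1794 km
G–I: √((-0.2970·111.32)² + (0.4715·111.32)²) = √(1093.098489 + 2754.925059) = 62.0324 km
G–J: √((-0.4453·111.32)² + (0.3242·111.32)²) = √(2457.263816 + 1302.484058) = 61.3168 km
G–K: √((-0.4841·111.32)² + (0.5811·111.32)²) = √(2904.133393 + 4184.544072) = 84.1943 km
H–I: √((-0.2035·111.32)² + (-0.0427·111.32)²) = √(513.186499 + 22.594469) = 23.1469 km
H–J: √((-0.3518·111.32)² + (-0.1900·111.32)²) = √(1533.691694 + 447.356341) = 44.5090 km
H–K: √((-0.3906·111.32)² + (0.0669·111.32)²) = √(1890.648843 + 55.462396) = 44.1148 km
I–J: √((-0.1483·111.32)² + (-0.1473·111.32)²) = √(272.539025 + 268.875907) = 23.2683 km
I–K: √((-0.1871·111.32)² + (0.1096·111.32)²) = √(433.804418 + 148.856397) = 24.1384 km
J–K: √((-0.0388·111.32)² + (0.2569·111.32)²) = √(18.655627 + 817.851781) = 28.9224 km
Closest pair: F–I at 11.4802 km.

F and I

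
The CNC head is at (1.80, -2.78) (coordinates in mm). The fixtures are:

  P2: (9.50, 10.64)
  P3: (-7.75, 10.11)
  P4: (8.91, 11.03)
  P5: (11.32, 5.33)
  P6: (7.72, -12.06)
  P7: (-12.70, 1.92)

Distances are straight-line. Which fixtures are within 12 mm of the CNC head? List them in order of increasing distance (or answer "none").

P6

Distances from (1.80, -2.78):
P2: 15.47 mm
P3: 16.04 mm
P4: 15.53 mm
P5: 12.51 mm
P6: 11.01 mm
P7: 15.24 mm
Threshold 12 mm: P6 (11.01 mm) is within range.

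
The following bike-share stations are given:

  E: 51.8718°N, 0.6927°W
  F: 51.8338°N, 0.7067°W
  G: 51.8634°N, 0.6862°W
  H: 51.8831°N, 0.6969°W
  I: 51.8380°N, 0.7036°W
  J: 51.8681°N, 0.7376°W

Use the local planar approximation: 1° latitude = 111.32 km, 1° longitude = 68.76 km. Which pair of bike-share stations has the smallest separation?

F and I

Pairwise distances:
E–F: 4.3383 km
E–G: 1.0364 km
E–H: 1.2906 km
E–I: 3.8365 km
E–J: 3.1147 km
F–G: 3.5839 km
F–H: 5.5293 km
F–I: 0.5138 km
F–J: 4.3696 km
G–H: 2.3131 km
G–I: 3.0702 km
G–J: 3.5728 km
H–I: 5.0416 km
H–J: 3.2588 km
I–J: 4.0857 km
Closest pair: F–I at 0.5138 km.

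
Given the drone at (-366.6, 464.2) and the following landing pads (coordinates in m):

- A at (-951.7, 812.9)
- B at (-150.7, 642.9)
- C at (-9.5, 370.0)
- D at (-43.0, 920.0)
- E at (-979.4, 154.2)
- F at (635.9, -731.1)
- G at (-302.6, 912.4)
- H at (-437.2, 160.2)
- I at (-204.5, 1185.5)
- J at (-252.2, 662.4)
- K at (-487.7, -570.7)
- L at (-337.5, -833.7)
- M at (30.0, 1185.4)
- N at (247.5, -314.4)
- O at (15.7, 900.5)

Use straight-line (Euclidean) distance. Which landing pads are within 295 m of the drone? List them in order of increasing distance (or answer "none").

Distances from (-366.6, 464.2):
A: √((-585.1)² + (348.7)²) = √(342342.010 + 121591.690) = 681.1 m
B: √((215.9)² + (178.7)²) = √(46612.810 + 31933.690) = 280.3 m
C: √((357.1)² + (-94.2)²) = √(127520.410 + 8873.640) = 369.3 m
D: √((323.6)² + (455.8)²) = √(104716.960 + 207753.640) = 559.0 m
E: √((-612.8)² + (-310.0)²) = √(375523.840 + 96100.000) = 686.7 m
F: √((1002.5)² + (-1195.3)²) = √(1005006.250 + 1428742.090) = 1560.0 m
G: √((64.0)² + (448.2)²) = √(4096.000 + 200883.240) = 452.7 m
H: √((-70.6)² + (-304.0)²) = √(4984.360 + 92416.000) = 312.1 m
I: √((162.1)² + (721.3)²) = √(26276.410 + 520273.690) = 739.3 m
J: √((114.4)² + (198.2)²) = √(13087.360 + 39283.240) = 228.8 m
K: √((-121.1)² + (-1034.9)²) = √(14665.210 + 1071018.010) = 1042.0 m
L: √((29.1)² + (-1297.9)²) = √(846.810 + 1684544.410) = 1298.2 m
M: √((396.6)² + (721.2)²) = √(157291.560 + 520129.440) = 823.1 m
N: √((614.1)² + (-778.6)²) = √(377118.810 + 606217.960) = 991.6 m
O: √((382.3)² + (436.3)²) = √(146153.290 + 190357.690) = 580.1 m
Threshold 295 m: J (228.8 m), B (280.3 m) are within range.

J, B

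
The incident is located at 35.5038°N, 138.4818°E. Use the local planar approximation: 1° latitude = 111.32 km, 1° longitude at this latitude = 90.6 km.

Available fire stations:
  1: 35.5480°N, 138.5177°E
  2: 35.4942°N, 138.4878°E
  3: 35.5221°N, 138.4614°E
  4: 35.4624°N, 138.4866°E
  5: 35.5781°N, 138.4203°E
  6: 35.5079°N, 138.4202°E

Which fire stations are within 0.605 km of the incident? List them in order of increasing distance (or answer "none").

Distances from 35.5038°N, 138.4818°E:
1: √((0.0442·111.32)² + (0.0359·90.6)²) = √(24.209785 + 10.579016) = 5.8982 km
2: √((-0.0096·111.32)² + (0.0060·90.6)²) = √(1.142060 + 0.295501) = 1.1990 km
3: √((0.0183·111.32)² + (-0.0204·90.6)²) = √(4.150005 + 3.415991) = 2.7506 km
4: √((-0.0414·111.32)² + (0.0048·90.6)²) = √(21.239636 + 0.189121) = 4.6291 km
5: √((0.0743·111.32)² + (-0.0615·90.6)²) = √(68.410698 + 31.046070) = 9.9728 km
6: √((0.0041·111.32)² + (-0.0616·90.6)²) = √(0.208312 + 31.147115) = 5.5996 km
Threshold 0.605 km: none within range.

none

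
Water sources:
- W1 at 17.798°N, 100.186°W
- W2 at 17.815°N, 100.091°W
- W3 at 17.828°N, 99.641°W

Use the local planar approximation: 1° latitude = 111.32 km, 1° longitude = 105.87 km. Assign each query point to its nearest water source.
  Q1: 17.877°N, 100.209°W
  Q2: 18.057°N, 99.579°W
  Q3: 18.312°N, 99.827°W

Q1 at 17.877°N, 100.209°W:
  W1: √((-0.079·111.32)² + (0.023·105.87)²) = √(77.33936 + 5.92927) = 9.125 km
  W2: √((-0.062·111.32)² + (0.118·105.87)²) = √(47.63540 + 156.06655) = 14.272 km
  W3: √((-0.049·111.32)² + (0.568·105.87)²) = √(29.75353 + 3616.11720) = 60.381 km
  → nearest: W1 (9.125 km)
Q2 at 18.057°N, 99.579°W:
  W1: √((-0.259·111.32)² + (-0.607·105.87)²) = √(831.27730 + 4129.74474) = 70.435 km
  W2: √((-0.242·111.32)² + (-0.512·105.87)²) = √(725.73343 + 2938.22973) = 60.531 km
  W3: √((-0.229·111.32)² + (-0.062·105.87)²) = √(649.85634 + 43.08531) = 26.324 km
  → nearest: W3 (26.324 km)
Q3 at 18.312°N, 99.827°W:
  W1: √((-0.514·111.32)² + (-0.359·105.87)²) = √(3273.95445 + 1444.55713) = 68.691 km
  W2: √((-0.497·111.32)² + (-0.264·105.87)²) = √(3060.97070 + 781.18461) = 61.985 km
  W3: √((-0.484·111.32)² + (0.186·105.87)²) = √(2902.93371 + 387.76777) = 57.365 km
  → nearest: W3 (57.365 km)

Q1→W1; Q2→W3; Q3→W3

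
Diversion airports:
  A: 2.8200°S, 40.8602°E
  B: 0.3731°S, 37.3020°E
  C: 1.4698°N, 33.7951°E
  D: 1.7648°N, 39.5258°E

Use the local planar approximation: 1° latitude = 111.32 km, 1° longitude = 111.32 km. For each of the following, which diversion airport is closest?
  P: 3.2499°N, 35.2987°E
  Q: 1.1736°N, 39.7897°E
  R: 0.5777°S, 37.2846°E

P→C; Q→D; R→B

P at 3.2499°N, 35.2987°E:
  A: √((-6.0699·111.32)² + (5.5615·111.32)²) = √(456572.203577 + 383292.462114) = 916.4413 km
  B: √((-3.6230·111.32)² + (2.0033·111.32)²) = √(162660.859729 + 49732.280830) = 460.8613 km
  C: √((-1.7801·111.32)² + (-1.5036·111.32)²) = √(39267.675707 + 28016.316140) = 259.3916 km
  D: √((-1.4851·111.32)² + (4.2271·111.32)²) = √(27331.142814 + 221427.440145) = 498.7570 km
  → nearest: C (259.3916 km)
Q at 1.1736°N, 39.7897°E:
  A: √((-3.9936·111.32)² + (1.0705·111.32)²) = √(197640.308291 + 14201.026524) = 460.2622 km
  B: √((-1.5467·111.32)² + (-2.4877·111.32)²) = √(29645.485450 + 76690.648050) = 326.0922 km
  C: √((0.2962·111.32)² + (-5.9946·111.32)²) = √(1087.217674 + 445314.476927) = 668.1330 km
  D: √((0.5912·111.32)² + (-0.2639·111.32)²) = √(4331.269888 + 863.028576) = 72.0715 km
  → nearest: D (72.0715 km)
R at 0.5777°S, 37.2846°E:
  A: √((-2.2423·111.32)² + (3.5756·111.32)²) = √(62306.567896 + 158432.491713) = 469.8288 km
  B: √((0.2046·111.32)² + (0.0174·111.32)²) = √(518.749456 + 3.751845) = 22.8583 km
  C: √((2.0475·111.32)² + (-3.4895·111.32)²) = √(51951.036427 + 150894.288167) = 450.3835 km
  D: √((2.3425·111.32)² + (2.2412·111.32)²) = √(67999.480442 + 62245.451708) = 360.8946 km
  → nearest: B (22.8583 km)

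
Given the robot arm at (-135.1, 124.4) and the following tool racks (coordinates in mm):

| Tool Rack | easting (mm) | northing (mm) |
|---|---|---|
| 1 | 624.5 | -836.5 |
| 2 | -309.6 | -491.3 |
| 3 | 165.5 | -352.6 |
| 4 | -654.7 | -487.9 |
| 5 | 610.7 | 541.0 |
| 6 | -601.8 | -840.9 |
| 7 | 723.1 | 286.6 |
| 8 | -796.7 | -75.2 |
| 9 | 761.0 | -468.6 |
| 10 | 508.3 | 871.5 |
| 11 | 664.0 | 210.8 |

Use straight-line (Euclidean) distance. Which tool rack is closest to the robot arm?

Distances from (-135.1, 124.4):
1: 1224.9 mm
2: 640.0 mm
3: 563.8 mm
4: 803.1 mm
5: 854.3 mm
6: 1072.2 mm
7: 873.4 mm
8: 691.1 mm
9: 1074.5 mm
10: 986.0 mm
11: 803.8 mm
Minimum: 3 at 563.8 mm.

3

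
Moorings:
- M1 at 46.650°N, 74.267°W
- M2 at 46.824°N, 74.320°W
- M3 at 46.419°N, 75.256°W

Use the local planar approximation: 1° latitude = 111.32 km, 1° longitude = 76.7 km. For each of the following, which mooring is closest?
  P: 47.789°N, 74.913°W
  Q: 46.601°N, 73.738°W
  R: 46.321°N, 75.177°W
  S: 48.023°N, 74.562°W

P at 47.789°N, 74.913°W:
  M1: 136.131 km
  M2: 116.656 km
  M3: 154.761 km
  → nearest: M2 (116.656 km)
Q at 46.601°N, 73.738°W:
  M1: 40.939 km
  M2: 51.078 km
  M3: 118.180 km
  → nearest: M1 (40.939 km)
R at 46.321°N, 75.177°W:
  M1: 78.822 km
  M2: 86.348 km
  M3: 12.479 km
  → nearest: M3 (12.479 km)
S at 48.023°N, 74.562°W:
  M1: 154.508 km
  M2: 134.757 km
  M3: 186.323 km
  → nearest: M2 (134.757 km)

P→M2; Q→M1; R→M3; S→M2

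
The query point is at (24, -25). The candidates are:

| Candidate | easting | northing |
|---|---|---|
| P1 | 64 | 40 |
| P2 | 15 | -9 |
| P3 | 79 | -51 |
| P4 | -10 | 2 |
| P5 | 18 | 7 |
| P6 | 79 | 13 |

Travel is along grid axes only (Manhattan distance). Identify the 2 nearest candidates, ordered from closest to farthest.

Distances from (24, -25):
P1: |40| + |65| = 40 + 65 = 105
P2: |-9| + |16| = 9 + 16 = 25
P3: |55| + |-26| = 55 + 26 = 81
P4: |-34| + |27| = 34 + 27 = 61
P5: |-6| + |32| = 6 + 32 = 38
P6: |55| + |38| = 55 + 38 = 93
Sorted: P2 (25) < P5 (38) < P4 (61) < P3 (81) < …

P2, P5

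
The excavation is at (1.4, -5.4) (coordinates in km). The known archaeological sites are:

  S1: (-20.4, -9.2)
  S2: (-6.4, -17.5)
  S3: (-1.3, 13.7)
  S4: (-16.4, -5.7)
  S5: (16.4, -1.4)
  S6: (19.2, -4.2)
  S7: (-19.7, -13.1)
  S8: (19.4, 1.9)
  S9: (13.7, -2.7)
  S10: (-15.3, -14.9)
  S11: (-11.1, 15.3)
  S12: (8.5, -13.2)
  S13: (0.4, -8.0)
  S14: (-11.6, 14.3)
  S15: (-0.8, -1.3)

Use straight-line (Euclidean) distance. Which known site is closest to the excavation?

S13

Distances from (1.4, -5.4):
S1: 22.13 km
S2: 14.40 km
S3: 19.29 km
S4: 17.80 km
S5: 15.52 km
S6: 17.84 km
S7: 22.46 km
S8: 19.42 km
S9: 12.59 km
S10: 19.21 km
S11: 24.18 km
S12: 10.55 km
S13: 2.79 km
S14: 23.60 km
S15: 4.65 km
Minimum: S13 at 2.79 km.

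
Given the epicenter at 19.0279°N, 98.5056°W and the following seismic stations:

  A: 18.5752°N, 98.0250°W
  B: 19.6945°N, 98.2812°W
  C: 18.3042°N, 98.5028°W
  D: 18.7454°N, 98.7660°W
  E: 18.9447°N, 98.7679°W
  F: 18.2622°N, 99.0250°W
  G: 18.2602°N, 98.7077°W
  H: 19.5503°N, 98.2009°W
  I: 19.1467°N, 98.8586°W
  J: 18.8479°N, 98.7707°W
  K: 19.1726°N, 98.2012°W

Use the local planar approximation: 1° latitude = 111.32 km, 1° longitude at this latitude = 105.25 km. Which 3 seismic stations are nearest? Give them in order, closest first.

Distances from 19.0279°N, 98.5056°W:
A: 71.4022 km
B: 77.8738 km
C: 80.5628 km
D: 41.7147 km
E: 29.1193 km
F: 101.2617 km
G: 88.0678 km
H: 66.4101 km
I: 39.4368 km
J: 34.3513 km
K: 35.8596 km
Sorted: E (29.1193 km) < J (34.3513 km) < K (35.8596 km) < I (39.4368 km) < D (41.7147 km) < …

E, J, K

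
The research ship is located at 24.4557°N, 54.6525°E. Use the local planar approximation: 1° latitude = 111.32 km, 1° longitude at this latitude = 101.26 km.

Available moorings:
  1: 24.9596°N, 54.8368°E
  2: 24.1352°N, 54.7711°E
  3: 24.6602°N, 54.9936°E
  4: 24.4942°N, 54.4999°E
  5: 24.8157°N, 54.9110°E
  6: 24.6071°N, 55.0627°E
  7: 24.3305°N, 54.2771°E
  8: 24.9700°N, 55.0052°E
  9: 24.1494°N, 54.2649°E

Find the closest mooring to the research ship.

4

Distances from 24.4557°N, 54.6525°E:
1: √((0.5039·111.32)² + (0.1843·101.26)²) = √(3146.553440 + 348.278381) = 59.1171 km
2: √((-0.3205·111.32)² + (0.1186·101.26)²) = √(1272.923965 + 144.226553) = 37.6451 km
3: √((0.2045·111.32)² + (0.3411·101.26)²) = √(518.242493 + 1192.996817) = 41.3671 km
4: √((0.0385·111.32)² + (-0.1526·101.26)²) = √(18.368253 + 238.772834) = 16.0356 km
5: √((0.3600·111.32)² + (0.2585·101.26)²) = √(1606.021655 + 685.167794) = 47.8664 km
6: √((0.1514·111.32)² + (0.4102·101.26)²) = √(284.052192 + 1725.310074) = 44.8259 km
7: √((-0.1252·111.32)² + (-0.3754·101.26)²) = √(194.247328 + 1444.988473) = 40.4875 km
8: √((0.5143·111.32)² + (0.3527·101.26)²) = √(3277.777306 + 1275.518510) = 67.4781 km
9: √((-0.3063·111.32)² + (-0.3876·101.26)²) = √(1162.626958 + 1540.435019) = 51.9910 km
Minimum: 4 at 16.0356 km.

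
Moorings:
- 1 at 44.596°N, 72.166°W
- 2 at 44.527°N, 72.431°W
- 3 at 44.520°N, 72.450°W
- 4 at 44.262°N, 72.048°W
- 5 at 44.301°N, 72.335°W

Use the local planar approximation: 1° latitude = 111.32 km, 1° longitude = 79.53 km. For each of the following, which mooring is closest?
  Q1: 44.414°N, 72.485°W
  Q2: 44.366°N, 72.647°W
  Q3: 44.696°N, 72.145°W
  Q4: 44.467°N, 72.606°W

Q1→3; Q2→3; Q3→1; Q4→3

Q1 at 44.414°N, 72.485°W:
  1: √((0.182·111.32)² + (0.319·79.53)²) = √(410.47732 + 643.64045) = 32.467 km
  2: √((0.113·111.32)² + (0.054·79.53)²) = √(158.23527 + 18.44376) = 13.292 km
  3: √((0.106·111.32)² + (0.035·79.53)²) = √(139.23811 + 7.74815) = 12.124 km
  4: √((-0.152·111.32)² + (0.437·79.53)²) = √(286.30806 + 1207.88292) = 38.655 km
  5: √((-0.113·111.32)² + (0.150·79.53)²) = √(158.23527 + 142.31297) = 17.336 km
  → nearest: 3 (12.124 km)
Q2 at 44.366°N, 72.647°W:
  1: √((0.230·111.32)² + (0.481·79.53)²) = √(655.54433 + 1463.36316) = 46.032 km
  2: √((0.161·111.32)² + (0.216·79.53)²) = √(321.21672 + 295.10018) = 24.826 km
  3: √((0.154·111.32)² + (0.197·79.53)²) = √(293.89205 + 245.46774) = 23.224 km
  4: √((-0.104·111.32)² + (0.599·79.53)²) = √(134.03341 + 2269.42382) = 49.025 km
  5: √((-0.065·111.32)² + (0.312·79.53)²) = √(52.35680 + 615.70283) = 25.847 km
  → nearest: 3 (23.224 km)
Q3 at 44.696°N, 72.145°W:
  1: √((-0.100·111.32)² + (-0.021·79.53)²) = √(123.92142 + 2.78933) = 11.257 km
  2: √((-0.169·111.32)² + (-0.286·79.53)²) = √(353.93198 + 517.36141) = 29.518 km
  3: √((-0.176·111.32)² + (-0.305·79.53)²) = √(383.85900 + 588.38507) = 31.181 km
  4: √((-0.434·111.32)² + (0.097·79.53)²) = √(2334.13437 + 59.51212) = 48.925 km
  5: √((-0.395·111.32)² + (-0.190·79.53)²) = √(1933.48402 + 228.33325) = 46.495 km
  → nearest: 1 (11.257 km)
Q4 at 44.467°N, 72.606°W:
  1: √((0.129·111.32)² + (0.440·79.53)²) = √(206.21764 + 1224.52405) = 37.825 km
  2: √((0.060·111.32)² + (0.175·79.53)²) = √(44.61171 + 193.70377) = 15.437 km
  3: √((0.053·111.32)² + (0.156·79.53)²) = √(34.80953 + 153.92571) = 13.738 km
  4: √((-0.205·111.32)² + (0.558·79.53)²) = √(520.77978 + 1969.38381) = 49.902 km
  5: √((-0.166·111.32)² + (0.271·79.53)²) = √(341.47788 + 464.51586) = 28.390 km
  → nearest: 3 (13.738 km)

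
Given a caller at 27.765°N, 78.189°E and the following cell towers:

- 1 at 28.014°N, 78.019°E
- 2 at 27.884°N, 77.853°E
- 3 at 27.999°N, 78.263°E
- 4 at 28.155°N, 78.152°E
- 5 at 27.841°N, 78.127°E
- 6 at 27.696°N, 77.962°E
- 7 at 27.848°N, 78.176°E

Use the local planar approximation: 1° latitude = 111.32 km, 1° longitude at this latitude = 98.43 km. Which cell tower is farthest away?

4

Distances from 27.765°N, 78.189°E:
1: √((0.249·111.32)² + (-0.170·98.43)²) = √(768.32522 + 279.99664) = 32.378 km
2: √((0.119·111.32)² + (-0.336·98.43)²) = √(175.48513 + 1093.78893) = 35.627 km
3: √((0.234·111.32)² + (0.074·98.43)²) = √(678.54415 + 53.05403) = 27.048 km
4: √((0.390·111.32)² + (-0.037·98.43)²) = √(1884.84486 + 13.26351) = 43.567 km
5: √((0.076·111.32)² + (-0.062·98.43)²) = √(71.57701 + 37.24246) = 10.432 km
6: √((-0.069·111.32)² + (-0.227·98.43)²) = √(58.99899 + 499.23691) = 23.627 km
7: √((0.083·111.32)² + (-0.013·98.43)²) = √(85.36947 + 1.63735) = 9.328 km
Maximum: 4 at 43.567 km.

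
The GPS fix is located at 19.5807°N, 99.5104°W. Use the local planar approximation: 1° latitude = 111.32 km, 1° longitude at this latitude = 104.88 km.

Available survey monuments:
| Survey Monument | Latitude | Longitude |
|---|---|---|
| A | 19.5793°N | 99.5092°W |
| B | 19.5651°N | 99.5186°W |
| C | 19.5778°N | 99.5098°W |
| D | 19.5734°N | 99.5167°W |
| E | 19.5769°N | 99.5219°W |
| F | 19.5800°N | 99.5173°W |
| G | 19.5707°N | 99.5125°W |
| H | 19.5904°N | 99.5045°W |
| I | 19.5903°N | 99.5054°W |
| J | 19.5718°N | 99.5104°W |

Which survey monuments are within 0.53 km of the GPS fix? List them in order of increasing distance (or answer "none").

A, C

Distances from 19.5807°N, 99.5104°W:
A: 0.2003 km
B: 1.9379 km
C: 0.3289 km
D: 1.0474 km
E: 1.2782 km
F: 0.7279 km
G: 1.1348 km
H: 1.2445 km
I: 1.1904 km
J: 0.9907 km
Threshold 0.53 km: A (0.2003 km), C (0.3289 km) are within range.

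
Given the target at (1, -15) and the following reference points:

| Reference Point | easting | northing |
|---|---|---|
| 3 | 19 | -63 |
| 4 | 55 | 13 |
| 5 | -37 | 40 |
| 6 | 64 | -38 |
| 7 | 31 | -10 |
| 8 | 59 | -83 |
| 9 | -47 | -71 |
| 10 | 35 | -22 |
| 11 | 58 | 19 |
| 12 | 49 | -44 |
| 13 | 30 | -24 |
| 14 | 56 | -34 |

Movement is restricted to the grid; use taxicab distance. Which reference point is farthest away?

8

Distances from (1, -15):
3: |18| + |-48| = 18 + 48 = 66
4: |54| + |28| = 54 + 28 = 82
5: |-38| + |55| = 38 + 55 = 93
6: |63| + |-23| = 63 + 23 = 86
7: |30| + |5| = 30 + 5 = 35
8: |58| + |-68| = 58 + 68 = 126
9: |-48| + |-56| = 48 + 56 = 104
10: |34| + |-7| = 34 + 7 = 41
11: |57| + |34| = 57 + 34 = 91
12: |48| + |-29| = 48 + 29 = 77
13: |29| + |-9| = 29 + 9 = 38
14: |55| + |-19| = 55 + 19 = 74
Maximum: 8 at 126.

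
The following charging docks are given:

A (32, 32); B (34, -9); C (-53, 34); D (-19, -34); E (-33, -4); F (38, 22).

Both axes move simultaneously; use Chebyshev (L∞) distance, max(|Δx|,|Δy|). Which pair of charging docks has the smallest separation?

A and F

Pairwise distances:
A–B: 41
A–C: 85
A–D: 66
A–E: 65
A–F: 10
B–C: 87
B–D: 53
B–E: 67
B–F: 31
C–D: 68
C–E: 38
C–F: 91
D–E: 30
D–F: 57
E–F: 71
Closest pair: A–F at 10.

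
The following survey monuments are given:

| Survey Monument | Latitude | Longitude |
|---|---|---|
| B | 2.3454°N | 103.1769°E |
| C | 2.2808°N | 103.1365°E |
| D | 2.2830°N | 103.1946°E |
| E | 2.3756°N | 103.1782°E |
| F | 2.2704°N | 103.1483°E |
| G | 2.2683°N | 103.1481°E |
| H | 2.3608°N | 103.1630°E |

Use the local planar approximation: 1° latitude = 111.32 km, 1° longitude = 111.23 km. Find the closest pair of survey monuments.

Pairwise distances:
F–G: 0.2348 km
C–F: 1.7502 km
C–G: 1.8976 km
B–H: 2.3085 km
E–H: 2.3607 km
B–E: 3.3650 km
D–F: 5.3375 km
D–G: 5.4249 km
C–D: 6.4671 km
B–D: 7.2200 km
B–C: 8.4798 km
B–F: 8.9345 km
B–G: 9.1611 km
D–H: 9.3468 km
C–H: 9.3807 km
F–H: 10.1953 km
G–H: 10.4296 km
D–E: 10.4684 km
C–E: 11.5275 km
E–F: 12.1740 km
E–G: 12.4050 km
Closest pair: F–G at 0.2348 km.

F and G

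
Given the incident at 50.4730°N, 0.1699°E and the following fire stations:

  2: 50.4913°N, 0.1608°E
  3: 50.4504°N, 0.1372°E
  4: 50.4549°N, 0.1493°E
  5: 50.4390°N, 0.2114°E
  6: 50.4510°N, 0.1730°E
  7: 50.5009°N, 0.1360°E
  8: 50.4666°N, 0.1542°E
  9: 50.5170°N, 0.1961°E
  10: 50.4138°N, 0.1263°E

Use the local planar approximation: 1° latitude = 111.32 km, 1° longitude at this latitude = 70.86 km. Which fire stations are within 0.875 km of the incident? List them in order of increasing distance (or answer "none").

Distances from 50.4730°N, 0.1699°E:
2: √((0.0183·111.32)² + (-0.0091·70.86)²) = √(4.150005 + 0.415801) = 2.1368 km
3: √((-0.0226·111.32)² + (-0.0327·70.86)²) = √(6.329411 + 5.369054) = 3.4203 km
4: √((-0.0181·111.32)² + (-0.0206·70.86)²) = √(4.059790 + 2.130771) = 2.4881 km
5: √((-0.0340·111.32)² + (0.0415·70.86)²) = √(14.325317 + 8.647658) = 4.7930 km
6: √((-0.0220·111.32)² + (0.0031·70.86)²) = √(5.997797 + 0.048253) = 2.4589 km
7: √((0.0279·111.32)² + (-0.0339·70.86)²) = √(9.646168 + 5.770344) = 3.9264 km
8: √((-0.0064·111.32)² + (-0.0157·70.86)²) = √(0.507582 + 1.237661) = 1.3211 km
9: √((0.0440·111.32)² + (0.0262·70.86)²) = √(23.991188 + 3.446711) = 5.2381 km
10: √((-0.0592·111.32)² + (-0.0436·70.86)²) = √(43.429998 + 9.544986) = 7.2784 km
Threshold 0.875 km: none within range.

none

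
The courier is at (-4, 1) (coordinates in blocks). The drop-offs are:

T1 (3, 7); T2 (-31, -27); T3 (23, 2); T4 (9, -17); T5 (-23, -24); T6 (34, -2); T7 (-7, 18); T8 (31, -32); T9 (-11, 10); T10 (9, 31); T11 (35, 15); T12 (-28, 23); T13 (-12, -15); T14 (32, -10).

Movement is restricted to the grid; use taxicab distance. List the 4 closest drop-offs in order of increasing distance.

Distances from (-4, 1):
T1: |7| + |6| = 7 + 6 = 13 blocks
T2: |-27| + |-28| = 27 + 28 = 55 blocks
T3: |27| + |1| = 27 + 1 = 28 blocks
T4: |13| + |-18| = 13 + 18 = 31 blocks
T5: |-19| + |-25| = 19 + 25 = 44 blocks
T6: |38| + |-3| = 38 + 3 = 41 blocks
T7: |-3| + |17| = 3 + 17 = 20 blocks
T8: |35| + |-33| = 35 + 33 = 68 blocks
T9: |-7| + |9| = 7 + 9 = 16 blocks
T10: |13| + |30| = 13 + 30 = 43 blocks
T11: |39| + |14| = 39 + 14 = 53 blocks
T12: |-24| + |22| = 24 + 22 = 46 blocks
T13: |-8| + |-16| = 8 + 16 = 24 blocks
T14: |36| + |-11| = 36 + 11 = 47 blocks
Sorted: T1 (13 blocks) < T9 (16 blocks) < T7 (20 blocks) < T13 (24 blocks) < T3 (28 blocks) < T4 (31 blocks) < …

T1, T9, T7, T13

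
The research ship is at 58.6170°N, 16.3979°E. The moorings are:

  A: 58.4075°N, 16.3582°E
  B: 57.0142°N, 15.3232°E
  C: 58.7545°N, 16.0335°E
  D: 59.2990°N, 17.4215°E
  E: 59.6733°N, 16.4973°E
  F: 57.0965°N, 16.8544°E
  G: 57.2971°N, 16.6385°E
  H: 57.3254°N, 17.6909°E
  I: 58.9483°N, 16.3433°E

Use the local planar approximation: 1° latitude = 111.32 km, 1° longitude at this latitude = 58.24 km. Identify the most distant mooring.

B

Distances from 58.6170°N, 16.3979°E:
A: √((-0.2095·111.32)² + (-0.0397·58.24)²) = √(543.894228 + 5.345936) = 23.4359 km
B: √((-1.6028·111.32)² + (-1.0747·58.24)²) = √(31835.015294 + 3917.574195) = 189.0836 km
C: √((0.1375·111.32)² + (-0.3644·58.24)²) = √(234.288942 + 450.401128) = 26.1666 km
D: √((0.6820·111.32)² + (1.0236·58.24)²) = √(5763.882842 + 3553.884318) = 96.5286 km
E: √((1.0563·111.32)² + (0.0994·58.24)²) = √(13826.776884 + 33.513169) = 117.7297 km
F: √((-1.5205·111.32)² + (0.4565·58.24)²) = √(28649.644955 + 706.845173) = 171.3374 km
G: √((-1.3199·111.32)² + (0.2406·58.24)²) = √(21588.797516 + 196.351389) = 147.5979 km
H: √((-1.2916·111.32)² + (1.2930·58.24)²) = √(20672.950656 + 5670.740611) = 162.3074 km
I: √((0.3313·111.32)² + (-0.0546·58.24)²) = √(1360.157708 + 10.111789) = 37.0172 km
Maximum: B at 189.0836 km.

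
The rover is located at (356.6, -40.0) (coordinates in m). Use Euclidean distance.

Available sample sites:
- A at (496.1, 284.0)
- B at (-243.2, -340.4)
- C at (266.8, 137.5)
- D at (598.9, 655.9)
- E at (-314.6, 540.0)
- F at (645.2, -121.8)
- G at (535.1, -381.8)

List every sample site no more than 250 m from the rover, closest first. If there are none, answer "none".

Distances from (356.6, -40.0):
A: 352.8 m
B: 670.8 m
C: 198.9 m
D: 736.9 m
E: 887.1 m
F: 300.0 m
G: 385.6 m
Threshold 250 m: C (198.9 m) is within range.

C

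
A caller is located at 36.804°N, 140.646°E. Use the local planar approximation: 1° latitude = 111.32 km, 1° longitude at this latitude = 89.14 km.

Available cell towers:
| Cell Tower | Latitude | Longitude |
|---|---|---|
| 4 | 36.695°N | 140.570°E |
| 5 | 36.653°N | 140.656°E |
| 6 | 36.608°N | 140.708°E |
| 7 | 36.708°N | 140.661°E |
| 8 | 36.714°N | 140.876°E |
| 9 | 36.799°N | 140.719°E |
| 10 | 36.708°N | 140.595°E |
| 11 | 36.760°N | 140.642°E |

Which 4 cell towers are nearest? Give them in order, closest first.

Distances from 36.804°N, 140.646°E:
4: 13.897 km
5: 16.833 km
6: 22.508 km
7: 10.770 km
8: 22.819 km
9: 6.531 km
10: 11.613 km
11: 4.911 km
Sorted: 11 (4.911 km) < 9 (6.531 km) < 7 (10.770 km) < 10 (11.613 km) < 4 (13.897 km) < 5 (16.833 km) < …

11, 9, 7, 10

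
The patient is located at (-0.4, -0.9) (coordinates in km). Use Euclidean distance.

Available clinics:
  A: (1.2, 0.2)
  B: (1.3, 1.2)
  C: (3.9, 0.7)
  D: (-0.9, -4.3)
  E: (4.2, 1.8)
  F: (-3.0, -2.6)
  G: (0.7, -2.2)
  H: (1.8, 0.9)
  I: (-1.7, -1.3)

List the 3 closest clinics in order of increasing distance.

Distances from (-0.4, -0.9):
A: 1.9 km
B: 2.7 km
C: 4.6 km
D: 3.4 km
E: 5.3 km
F: 3.1 km
G: 1.7 km
H: 2.8 km
I: 1.4 km
Sorted: I (1.4 km) < G (1.7 km) < A (1.9 km) < B (2.7 km) < H (2.8 km) < …

I, G, A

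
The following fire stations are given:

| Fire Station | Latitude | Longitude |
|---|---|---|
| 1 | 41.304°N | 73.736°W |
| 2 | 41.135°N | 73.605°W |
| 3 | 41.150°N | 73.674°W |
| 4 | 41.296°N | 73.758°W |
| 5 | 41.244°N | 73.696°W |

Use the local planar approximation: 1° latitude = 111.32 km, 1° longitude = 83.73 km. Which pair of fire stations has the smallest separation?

Pairwise distances:
1–4: 2.046 km
2–3: 6.014 km
1–5: 7.472 km
4–5: 7.775 km
3–5: 10.625 km
2–5: 14.328 km
3–4: 17.709 km
1–3: 17.912 km
1–2: 21.777 km
2–4: 22.030 km
Closest pair: 1–4 at 2.046 km.

1 and 4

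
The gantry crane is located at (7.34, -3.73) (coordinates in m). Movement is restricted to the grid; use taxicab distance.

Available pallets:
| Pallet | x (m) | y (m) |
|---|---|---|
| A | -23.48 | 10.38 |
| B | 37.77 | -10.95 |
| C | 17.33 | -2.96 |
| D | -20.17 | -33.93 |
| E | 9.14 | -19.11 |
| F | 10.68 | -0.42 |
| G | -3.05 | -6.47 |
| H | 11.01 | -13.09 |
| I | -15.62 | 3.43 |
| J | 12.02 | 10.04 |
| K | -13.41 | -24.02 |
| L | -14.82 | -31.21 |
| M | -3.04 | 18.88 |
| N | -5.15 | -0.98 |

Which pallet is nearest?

Distances from (7.34, -3.73):
A: |-30.82| + |14.11| = 30.82 + 14.11 = 44.93 m
B: |30.43| + |-7.22| = 30.43 + 7.22 = 37.65 m
C: |9.99| + |0.77| = 9.99 + 0.77 = 10.76 m
D: |-27.51| + |-30.20| = 27.51 + 30.20 = 57.71 m
E: |1.80| + |-15.38| = 1.80 + 15.38 = 17.18 m
F: |3.34| + |3.31| = 3.34 + 3.31 = 6.65 m
G: |-10.39| + |-2.74| = 10.39 + 2.74 = 13.13 m
H: |3.67| + |-9.36| = 3.67 + 9.36 = 13.03 m
I: |-22.96| + |7.16| = 22.96 + 7.16 = 30.12 m
J: |4.68| + |13.77| = 4.68 + 13.77 = 18.45 m
K: |-20.75| + |-20.29| = 20.75 + 20.29 = 41.04 m
L: |-22.16| + |-27.48| = 22.16 + 27.48 = 49.64 m
M: |-10.38| + |22.61| = 10.38 + 22.61 = 32.99 m
N: |-12.49| + |2.75| = 12.49 + 2.75 = 15.24 m
Minimum: F at 6.65 m.

F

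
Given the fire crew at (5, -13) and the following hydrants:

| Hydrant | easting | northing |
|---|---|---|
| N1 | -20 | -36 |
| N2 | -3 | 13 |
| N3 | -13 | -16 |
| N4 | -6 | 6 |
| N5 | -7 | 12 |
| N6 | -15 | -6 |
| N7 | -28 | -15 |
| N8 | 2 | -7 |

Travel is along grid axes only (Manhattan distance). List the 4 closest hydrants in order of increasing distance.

Distances from (5, -13):
N1: 48
N2: 34
N3: 21
N4: 30
N5: 37
N6: 27
N7: 35
N8: 9
Sorted: N8 (9) < N3 (21) < N6 (27) < N4 (30) < N2 (34) < N7 (35) < …

N8, N3, N6, N4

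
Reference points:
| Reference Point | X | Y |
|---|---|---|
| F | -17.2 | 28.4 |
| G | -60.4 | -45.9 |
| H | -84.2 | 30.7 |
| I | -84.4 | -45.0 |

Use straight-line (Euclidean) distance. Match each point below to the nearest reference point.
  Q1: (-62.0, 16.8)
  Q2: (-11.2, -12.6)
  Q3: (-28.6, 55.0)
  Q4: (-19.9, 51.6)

Q1→H; Q2→F; Q3→F; Q4→F

Q1 at (-62.0, 16.8):
  F: √((44.8)² + (11.6)²) = √(2007.040 + 134.560) = 46.3
  G: √((1.6)² + (-62.7)²) = √(2.560 + 3931.290) = 62.7
  H: √((-22.2)² + (13.9)²) = √(492.840 + 193.210) = 26.2
  I: √((-22.4)² + (-61.8)²) = √(501.760 + 3819.240) = 65.7
  → nearest: H (26.2)
Q2 at (-11.2, -12.6):
  F: √((-6.0)² + (41.0)²) = √(36.000 + 1681.000) = 41.4
  G: √((-49.2)² + (-33.3)²) = √(2420.640 + 1108.890) = 59.4
  H: √((-73.0)² + (43.3)²) = √(5329.000 + 1874.890) = 84.9
  I: √((-73.2)² + (-32.4)²) = √(5358.240 + 1049.760) = 80.0
  → nearest: F (41.4)
Q3 at (-28.6, 55.0):
  F: √((11.4)² + (-26.6)²) = √(129.960 + 707.560) = 28.9
  G: √((-31.8)² + (-100.9)²) = √(1011.240 + 10180.810) = 105.8
  H: √((-55.6)² + (-24.3)²) = √(3091.360 + 590.490) = 60.7
  I: √((-55.8)² + (-100.0)²) = √(3113.640 + 10000.000) = 114.5
  → nearest: F (28.9)
Q4 at (-19.9, 51.6):
  F: √((2.7)² + (-23.2)²) = √(7.290 + 538.240) = 23.4
  G: √((-40.5)² + (-97.5)²) = √(1640.250 + 9506.250) = 105.6
  H: √((-64.3)² + (-20.9)²) = √(4134.490 + 436.810) = 67.6
  I: √((-64.5)² + (-96.6)²) = √(4160.250 + 9331.560) = 116.2
  → nearest: F (23.4)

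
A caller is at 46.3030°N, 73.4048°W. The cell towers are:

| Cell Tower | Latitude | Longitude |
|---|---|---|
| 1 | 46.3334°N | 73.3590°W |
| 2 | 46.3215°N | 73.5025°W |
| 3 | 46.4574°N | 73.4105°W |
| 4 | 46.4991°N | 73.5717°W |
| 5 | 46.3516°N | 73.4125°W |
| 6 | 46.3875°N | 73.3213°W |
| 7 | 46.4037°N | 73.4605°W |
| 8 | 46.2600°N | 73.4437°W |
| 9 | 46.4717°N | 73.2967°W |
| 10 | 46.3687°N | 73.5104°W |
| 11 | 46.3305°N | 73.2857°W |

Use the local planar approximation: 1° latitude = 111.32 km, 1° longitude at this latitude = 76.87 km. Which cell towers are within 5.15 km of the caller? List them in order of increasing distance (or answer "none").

1

Distances from 46.3030°N, 73.4048°W:
1: √((0.0304·111.32)² + (0.0458·76.87)²) = √(11.452322 + 12.394948) = 4.8834 km
2: √((0.0185·111.32)² + (-0.0977·76.87)²) = √(4.241211 + 56.403089) = 7.7874 km
3: √((0.1544·111.32)² + (-0.0057·76.87)²) = √(295.420744 + 0.191983) = 17.1934 km
4: √((0.1961·111.32)² + (-0.1669·76.87)²) = √(476.542438 + 164.598713) = 25.3208 km
5: √((0.0486·111.32)² + (-0.0077·76.87)²) = √(29.269745 + 0.350344) = 5.4424 km
6: √((0.0845·111.32)² + (0.0835·76.87)²) = √(88.482995 + 41.199004) = 11.3878 km
7: √((0.1007·111.32)² + (-0.0557·76.87)²) = √(125.662396 + 18.332604) = 11.9998 km
8: √((-0.0430·111.32)² + (-0.0389·76.87)²) = √(22.913071 + 8.941553) = 5.6440 km
9: √((0.1687·111.32)² + (0.1081·76.87)²) = √(352.676531 + 69.050233) = 20.5360 km
10: √((0.0657·111.32)² + (-0.1056·76.87)²) = √(53.490559 + 65.893352) = 10.9263 km
11: √((0.0275·111.32)² + (0.1191·76.87)²) = √(9.371558 + 83.817998) = 9.6535 km
Threshold 5.15 km: 1 (4.8834 km) is within range.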